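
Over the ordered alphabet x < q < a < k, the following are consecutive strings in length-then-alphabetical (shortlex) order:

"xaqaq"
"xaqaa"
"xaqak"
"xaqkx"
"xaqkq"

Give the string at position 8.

Stepping forward 3 times from xaqkq: xaqkq → xaqka → xaqkk, then the target.

xaaxx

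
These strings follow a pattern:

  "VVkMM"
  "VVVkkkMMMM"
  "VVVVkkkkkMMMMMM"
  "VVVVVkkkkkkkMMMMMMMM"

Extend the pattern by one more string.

Term n consists of n+1 V's, followed by 2n-1 k's, followed by 2n M's (n = 1, 2, …).
Setting n = 5 gives 6, 9, 10 characters in each block.

VVVVVVkkkkkkkkkMMMMMMMMMM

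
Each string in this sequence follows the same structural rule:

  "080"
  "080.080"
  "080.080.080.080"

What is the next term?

Every step duplicates the string with '.' between the halves.
So the next term is two copies of 080.080.080.080 with '.' between the halves.

080.080.080.080.080.080.080.080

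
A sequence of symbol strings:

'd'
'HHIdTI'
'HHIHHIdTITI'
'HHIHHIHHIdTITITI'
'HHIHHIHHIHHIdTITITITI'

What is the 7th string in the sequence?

HHIHHIHHIHHIHHIHHIdTITITITITITI

Every step adds HHI to the front and TI to the end of the previous string.
From HHIHHIHHIHHIdTITITITI, 2 further steps: HHIHHIHHIHHIdTITITITI → HHIHHIHHIHHIHHIdTITITITITI → (answer).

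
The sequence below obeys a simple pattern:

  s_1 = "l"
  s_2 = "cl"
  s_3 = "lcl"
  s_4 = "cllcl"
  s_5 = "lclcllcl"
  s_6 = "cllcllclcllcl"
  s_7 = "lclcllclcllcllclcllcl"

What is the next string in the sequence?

cllcllclcllcllclcllclcllcllclcllcl

Each term (from the third on) is the two preceding terms concatenated in order: term 3 = l·cl = lcl.
Continuing: cllcllclcllcl · lclcllclcllcllclcllcl gives term 8.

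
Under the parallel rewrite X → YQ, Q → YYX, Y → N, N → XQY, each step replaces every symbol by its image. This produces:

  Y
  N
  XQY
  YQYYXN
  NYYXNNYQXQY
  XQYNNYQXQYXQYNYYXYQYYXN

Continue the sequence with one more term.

YQYYXNXQYXQYNYYXYQYYXNYQYYXNXQYNNYQNYYXNNYQXQY

Replace each of the 23 characters of XQYNNYQXQYXQYNYYXYQYYXN in place — YQ YYX N XQY XQY N YYX YQ YYX N YQ YYX N XQY N N YQ N YYX N N YQ XQY — and concatenate.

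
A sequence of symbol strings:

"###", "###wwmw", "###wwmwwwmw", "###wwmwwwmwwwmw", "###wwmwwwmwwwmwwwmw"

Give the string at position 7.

The strings grow by a fixed suffix wwmw each time.
From ###wwmwwwmwwwmwwwmw, 2 further steps: ###wwmwwwmwwwmwwwmw → ###wwmwwwmwwwmwwwmwwwmw → (answer).

###wwmwwwmwwwmwwwmwwwmwwwmw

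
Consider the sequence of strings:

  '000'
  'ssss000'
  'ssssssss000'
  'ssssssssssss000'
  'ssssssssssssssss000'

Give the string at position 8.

Every step adds ssss at the front: s(k+1) = ssss·s(k).
From ssssssssssssssss000, 3 further steps: ssssssssssssssss000 → ssssssssssssssssssss000 → ssssssssssssssssssssssss000 → (answer).

ssssssssssssssssssssssssssss000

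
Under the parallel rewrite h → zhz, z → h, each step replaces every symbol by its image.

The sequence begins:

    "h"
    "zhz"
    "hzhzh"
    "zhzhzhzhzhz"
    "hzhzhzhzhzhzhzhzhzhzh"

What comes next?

zhzhzhzhzhzhzhzhzhzhzhzhzhzhzhzhzhzhzhzhzhz

φ(hzhzhzhzhzhzhzhzhzhzh) expands symbol-by-symbol to zhz h zhz h zhz h zhz h zhz h zhz h zhz h zhz h zhz h zhz h zhz; joining the 21 pieces gives the next term.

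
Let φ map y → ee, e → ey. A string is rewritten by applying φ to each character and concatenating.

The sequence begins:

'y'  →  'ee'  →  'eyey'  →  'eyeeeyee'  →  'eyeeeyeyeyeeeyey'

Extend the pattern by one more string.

eyeeeyeyeyeeeyeeeyeeeyeyeyeeeyee

Replace each of the 16 characters of eyeeeyeyeyeeeyey in place — ey ee ey ey ey ee ey ee ey ee ey ey ey ee ey ee — and concatenate.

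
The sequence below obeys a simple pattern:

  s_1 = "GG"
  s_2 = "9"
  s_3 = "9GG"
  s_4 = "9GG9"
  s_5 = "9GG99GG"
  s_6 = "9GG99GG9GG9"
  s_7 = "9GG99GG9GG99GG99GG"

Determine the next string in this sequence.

9GG99GG9GG99GG99GG9GG99GG9GG9

From term 3 onward, concatenate the last term with the second-to-last: 9·GG = 9GG, 9GG·9 = 9GG9, …
Continuing: 9GG99GG9GG99GG99GG · 9GG99GG9GG9 gives term 8.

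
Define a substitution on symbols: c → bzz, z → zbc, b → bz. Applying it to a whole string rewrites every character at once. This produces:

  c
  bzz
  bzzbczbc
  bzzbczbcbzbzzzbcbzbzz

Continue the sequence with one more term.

bzzbczbcbzbzzzbcbzbzzbzzbcbzzbczbczbcbzbzzbzzbcbzzbczbc

Applying the rule to each of the 21 symbols of bzzbczbcbzbzzzbcbzbzz gives the pieces bz zbc zbc bz bzz zbc bz bzz bz zbc bz zbc zbc zbc bz bzz bz zbc bz zbc zbc, which concatenate to the answer.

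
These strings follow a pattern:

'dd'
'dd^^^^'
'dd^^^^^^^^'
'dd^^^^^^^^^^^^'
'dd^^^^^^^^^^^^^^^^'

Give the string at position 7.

Each term is the previous one with ^^^^ appended.
From dd^^^^^^^^^^^^^^^^, 2 further steps: dd^^^^^^^^^^^^^^^^ → dd^^^^^^^^^^^^^^^^^^^^ → (answer).

dd^^^^^^^^^^^^^^^^^^^^^^^^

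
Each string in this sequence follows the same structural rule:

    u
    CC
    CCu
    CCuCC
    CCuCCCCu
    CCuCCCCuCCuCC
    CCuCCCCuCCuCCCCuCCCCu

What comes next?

This is a Fibonacci-style word recurrence s(k) = s(k−1)·s(k−2): e.g. CC·u = CCu.
The next term joins CCuCCCCuCCuCCCCuCCCCu and CCuCCCCuCCuCC.

CCuCCCCuCCuCCCCuCCCCuCCuCCCCuCCuCC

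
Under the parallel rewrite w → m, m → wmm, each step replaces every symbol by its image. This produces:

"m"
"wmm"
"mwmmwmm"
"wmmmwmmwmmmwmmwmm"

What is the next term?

Rewriting the 17 symbols of wmmmwmmwmmmwmmwmm one by one yields m wmm wmm wmm m wmm wmm m wmm wmm wmm m wmm wmm m wmm wmm; concatenated:

mwmmwmmwmmmwmmwmmmwmmwmmwmmmwmmwmmmwmmwmm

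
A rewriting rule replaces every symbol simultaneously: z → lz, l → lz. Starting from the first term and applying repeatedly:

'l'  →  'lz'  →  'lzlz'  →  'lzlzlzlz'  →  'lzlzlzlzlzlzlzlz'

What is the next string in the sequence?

Rewriting the 16 symbols of lzlzlzlzlzlzlzlz one by one yields lz lz lz lz lz lz lz lz lz lz lz lz lz lz lz lz; concatenated:

lzlzlzlzlzlzlzlzlzlzlzlzlzlzlzlz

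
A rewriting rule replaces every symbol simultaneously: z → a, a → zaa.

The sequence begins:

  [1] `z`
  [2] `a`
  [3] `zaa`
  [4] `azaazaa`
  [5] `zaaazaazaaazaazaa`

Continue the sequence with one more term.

Rewriting the 17 symbols of zaaazaazaaazaazaa one by one yields a zaa zaa zaa a zaa zaa a zaa zaa zaa a zaa zaa a zaa zaa; concatenated:

azaazaazaaazaazaaazaazaazaaazaazaaazaazaa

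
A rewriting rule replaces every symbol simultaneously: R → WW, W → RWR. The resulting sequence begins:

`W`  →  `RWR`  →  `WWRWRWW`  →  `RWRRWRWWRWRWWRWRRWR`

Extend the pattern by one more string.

WWRWRWWWWRWRWWRWRRWRWWRWRWWRWRRWRWWRWRWWWWRWRWW

Replace each of the 19 characters of RWRRWRWWRWRWWRWRRWR in place — WW RWR WW WW RWR WW RWR RWR WW RWR WW RWR RWR WW RWR WW WW RWR WW — and concatenate.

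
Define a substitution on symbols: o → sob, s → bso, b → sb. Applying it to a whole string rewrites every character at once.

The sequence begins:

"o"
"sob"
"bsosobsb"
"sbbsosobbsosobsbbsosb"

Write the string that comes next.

Rewriting the 21 symbols of sbbsosobbsosobsbbsosb one by one yields bso sb sb bso sob bso sob sb sb bso sob bso sob sb bso sb sb bso sob bso sb; concatenated:

bsosbsbbsosobbsosobsbsbbsosobbsosobsbbsosbsbbsosobbsosb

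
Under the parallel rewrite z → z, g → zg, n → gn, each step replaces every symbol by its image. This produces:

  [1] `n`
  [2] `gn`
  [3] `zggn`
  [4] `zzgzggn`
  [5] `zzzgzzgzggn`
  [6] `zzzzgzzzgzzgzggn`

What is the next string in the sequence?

Replace each of the 16 characters of zzzzgzzzgzzgzggn in place — z z z z zg z z z zg z z zg z zg zg gn — and concatenate.

zzzzzgzzzzgzzzgzzgzggn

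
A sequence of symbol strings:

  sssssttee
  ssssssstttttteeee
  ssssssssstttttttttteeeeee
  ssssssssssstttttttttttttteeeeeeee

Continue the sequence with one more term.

ssssssssssssstttttttttttttttttteeeeeeeeee

Each string has the form s^{2n+3} t^{4n-2} e^{2n} (n = 1, 2, …).
At n = 5 the blocks have lengths 13, 18, 10.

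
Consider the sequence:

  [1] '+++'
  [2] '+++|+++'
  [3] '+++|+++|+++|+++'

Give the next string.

Every step duplicates the string with '|' between the halves.
Doubling +++|+++|+++|+++ with '|' between the halves:

+++|+++|+++|+++|+++|+++|+++|+++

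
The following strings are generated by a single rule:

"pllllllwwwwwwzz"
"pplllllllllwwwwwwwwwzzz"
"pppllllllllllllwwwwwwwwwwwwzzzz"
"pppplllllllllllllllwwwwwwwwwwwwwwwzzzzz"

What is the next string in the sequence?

Term n consists of n-1 p's, followed by 3n l's, followed by 3n w's, followed by n z's, where the shown terms are n = 2, 3, 4, 5.
Setting n = 6 gives 5, 18, 18, 6 characters in each block.

pppppllllllllllllllllllwwwwwwwwwwwwwwwwwwzzzzzz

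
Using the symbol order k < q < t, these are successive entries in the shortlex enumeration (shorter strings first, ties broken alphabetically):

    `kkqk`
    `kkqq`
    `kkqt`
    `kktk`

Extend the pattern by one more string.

The successor of kktk increments the rightmost position that isn't already t and resets every position after it to k.

kktq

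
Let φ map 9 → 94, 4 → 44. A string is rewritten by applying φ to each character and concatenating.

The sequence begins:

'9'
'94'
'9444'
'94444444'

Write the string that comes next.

Apply φ to 94444444 symbol by symbol: 9→94, 4→44, 4→44, 4→44, 4→44, 4→44, 4→44, 4→44; joined: 94 44 44 44 44 44 44 44.

9444444444444444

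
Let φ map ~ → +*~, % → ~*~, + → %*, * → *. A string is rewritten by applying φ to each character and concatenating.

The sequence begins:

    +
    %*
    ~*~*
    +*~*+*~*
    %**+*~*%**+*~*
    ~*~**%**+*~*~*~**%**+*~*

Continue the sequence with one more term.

+*~*+*~**~*~**%**+*~*+*~*+*~**~*~**%**+*~*

Replace each of the 24 characters of ~*~**%**+*~*~*~**%**+*~* in place — +*~ * +*~ * * ~*~ * * %* * +*~ * +*~ * +*~ * * ~*~ * * %* * +*~ * — and concatenate.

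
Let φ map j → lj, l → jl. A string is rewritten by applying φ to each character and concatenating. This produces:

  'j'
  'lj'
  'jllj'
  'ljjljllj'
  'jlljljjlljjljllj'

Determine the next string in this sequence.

ljjljlljjlljljjljlljljjlljjljllj

Replace each of the 16 characters of jlljljjlljjljllj in place — lj jl jl lj jl lj lj jl jl lj lj jl lj jl jl lj — and concatenate.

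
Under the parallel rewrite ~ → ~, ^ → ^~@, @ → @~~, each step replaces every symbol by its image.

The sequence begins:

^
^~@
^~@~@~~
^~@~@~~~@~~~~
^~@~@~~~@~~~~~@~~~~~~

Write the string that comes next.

Rewriting the 21 symbols of ^~@~@~~~@~~~~~@~~~~~~ one by one yields ^~@ ~ @~~ ~ @~~ ~ ~ ~ @~~ ~ ~ ~ ~ ~ @~~ ~ ~ ~ ~ ~ ~; concatenated:

^~@~@~~~@~~~~~@~~~~~~~@~~~~~~~~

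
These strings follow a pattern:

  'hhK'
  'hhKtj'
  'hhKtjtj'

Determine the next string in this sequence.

Each term is the previous one with tj appended.
Applying this once more to hhKtjtj:

hhKtjtjtj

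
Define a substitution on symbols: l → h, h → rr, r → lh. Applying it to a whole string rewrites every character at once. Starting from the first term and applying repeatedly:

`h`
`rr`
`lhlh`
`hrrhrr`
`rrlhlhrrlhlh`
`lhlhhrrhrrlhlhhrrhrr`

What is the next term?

Replace each of the 20 characters of lhlhhrrhrrlhlhhrrhrr in place — h rr h rr rr lh lh rr lh lh h rr h rr rr lh lh rr lh lh — and concatenate.

hrrhrrrrlhlhrrlhlhhrrhrrrrlhlhrrlhlh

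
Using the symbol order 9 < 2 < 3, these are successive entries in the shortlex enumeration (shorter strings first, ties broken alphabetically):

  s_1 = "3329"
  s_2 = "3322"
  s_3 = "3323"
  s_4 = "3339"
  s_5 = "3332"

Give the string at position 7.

99999

Continuing the enumeration 2 steps past 3332: 3332 → 3333 → (answer).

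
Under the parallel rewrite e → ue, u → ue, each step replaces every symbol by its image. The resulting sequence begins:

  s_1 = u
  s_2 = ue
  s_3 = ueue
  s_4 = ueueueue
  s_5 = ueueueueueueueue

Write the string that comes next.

φ(ueueueueueueueue) expands symbol-by-symbol to ue ue ue ue ue ue ue ue ue ue ue ue ue ue ue ue; joining the 16 pieces gives the next term.

ueueueueueueueueueueueueueueueue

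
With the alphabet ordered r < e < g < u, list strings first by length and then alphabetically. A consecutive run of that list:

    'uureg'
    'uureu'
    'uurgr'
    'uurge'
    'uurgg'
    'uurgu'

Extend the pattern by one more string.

uurur

Treat uurgu as a base-4 numeral over the given alphabet and add one, carrying through any trailing u's.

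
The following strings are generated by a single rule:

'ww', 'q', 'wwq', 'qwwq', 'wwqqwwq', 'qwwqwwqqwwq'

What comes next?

This is a Fibonacci-style word recurrence s(k) = s(k−2)·s(k−1): e.g. ww·q = wwq.
Continuing: wwqqwwq · qwwqwwqqwwq gives term 7.

wwqqwwqqwwqwwqqwwq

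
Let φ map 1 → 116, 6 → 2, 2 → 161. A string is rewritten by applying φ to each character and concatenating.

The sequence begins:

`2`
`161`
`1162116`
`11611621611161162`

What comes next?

Applying the rule to each of the 17 symbols of 11611621611161162 gives the pieces 116 116 2 116 116 2 161 116 2 116 116 116 2 116 116 2 161, which concatenate to the answer.

11611621161162161116211611611621161162161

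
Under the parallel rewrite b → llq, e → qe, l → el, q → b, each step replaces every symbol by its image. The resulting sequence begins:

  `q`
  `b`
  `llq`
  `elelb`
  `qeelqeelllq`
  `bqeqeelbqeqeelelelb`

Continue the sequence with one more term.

Replace each of the 19 characters of bqeqeelbqeqeelelelb in place — llq b qe b qe qe el llq b qe b qe qe el qe el qe el llq — and concatenate.

llqbqebqeqeelllqbqebqeqeelqeelqeelllq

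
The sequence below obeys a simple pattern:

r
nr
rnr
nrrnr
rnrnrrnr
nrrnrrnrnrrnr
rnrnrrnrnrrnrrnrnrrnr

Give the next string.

From term 3 onward, concatenate the second-to-last term with the last: r·nr = rnr, nr·rnr = nrrnr, …
The next term joins nrrnrrnrnrrnr and rnrnrrnrnrrnrrnrnrrnr.

nrrnrrnrnrrnrrnrnrrnrnrrnrrnrnrrnr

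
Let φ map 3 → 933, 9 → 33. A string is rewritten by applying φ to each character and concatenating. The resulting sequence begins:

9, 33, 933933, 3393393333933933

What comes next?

93393333933933339339339339333393393333933933

Applying the rule to each of the 16 symbols of 3393393333933933 gives the pieces 933 933 33 933 933 33 933 933 933 933 33 933 933 33 933 933, which concatenate to the answer.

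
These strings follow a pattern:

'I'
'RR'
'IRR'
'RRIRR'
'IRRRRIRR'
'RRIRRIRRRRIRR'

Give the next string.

This is a Fibonacci-style word recurrence s(k) = s(k−2)·s(k−1): e.g. I·RR = IRR.
The next term joins IRRRRIRR and RRIRRIRRRRIRR.

IRRRRIRRRRIRRIRRRRIRR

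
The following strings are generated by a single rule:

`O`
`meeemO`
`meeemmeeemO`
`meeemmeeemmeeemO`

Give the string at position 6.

Every step adds meeem at the front: s(k+1) = meeem·s(k).
From meeemmeeemmeeemO, 2 further steps: meeemmeeemmeeemO → meeemmeeemmeeemmeeemO → (answer).

meeemmeeemmeeemmeeemmeeemO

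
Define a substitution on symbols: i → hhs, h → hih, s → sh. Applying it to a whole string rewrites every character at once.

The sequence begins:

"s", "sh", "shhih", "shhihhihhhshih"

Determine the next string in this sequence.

Applying the rule to each of the 14 symbols of shhihhihhhshih gives the pieces sh hih hih hhs hih hih hhs hih hih hih sh hih hhs hih, which concatenate to the answer.

shhihhihhhshihhihhhshihhihhihshhihhhshih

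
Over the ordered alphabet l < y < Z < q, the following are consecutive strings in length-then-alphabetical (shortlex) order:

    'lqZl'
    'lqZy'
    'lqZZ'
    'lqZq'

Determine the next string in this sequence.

The successor of lqZq increments the rightmost position that isn't already q and resets every position after it to l.

lqql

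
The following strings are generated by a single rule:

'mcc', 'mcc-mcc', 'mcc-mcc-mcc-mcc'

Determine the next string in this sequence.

mcc-mcc-mcc-mcc-mcc-mcc-mcc-mcc

Each string is two copies of the previous one joined by '-'.
So the next term is two copies of mcc-mcc-mcc-mcc with '-' between the halves.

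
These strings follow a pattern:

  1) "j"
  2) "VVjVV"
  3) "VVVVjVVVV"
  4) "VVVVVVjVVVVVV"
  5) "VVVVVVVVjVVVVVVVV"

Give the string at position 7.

VVVVVVVVVVVVjVVVVVVVVVVVV

Every step adds VV to the front and VV to the end of the previous string.
From VVVVVVVVjVVVVVVVV, 2 further steps: VVVVVVVVjVVVVVVVV → VVVVVVVVVVjVVVVVVVVVV → (answer).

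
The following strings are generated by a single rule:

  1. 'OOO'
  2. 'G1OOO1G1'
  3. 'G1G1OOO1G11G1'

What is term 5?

Every step adds G1 to the front and 1G1 to the end of the previous string.
From G1G1OOO1G11G1, 2 further steps: G1G1OOO1G11G1 → G1G1G1OOO1G11G11G1 → (answer).

G1G1G1G1OOO1G11G11G11G1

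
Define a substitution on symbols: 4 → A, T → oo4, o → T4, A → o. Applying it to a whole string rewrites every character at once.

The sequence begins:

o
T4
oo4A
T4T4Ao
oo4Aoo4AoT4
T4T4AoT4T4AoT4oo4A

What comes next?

Applying the rule to each of the 18 symbols of T4T4AoT4T4AoT4oo4A gives the pieces oo4 A oo4 A o T4 oo4 A oo4 A o T4 oo4 A T4 T4 A o, which concatenate to the answer.

oo4Aoo4AoT4oo4Aoo4AoT4oo4AT4T4Ao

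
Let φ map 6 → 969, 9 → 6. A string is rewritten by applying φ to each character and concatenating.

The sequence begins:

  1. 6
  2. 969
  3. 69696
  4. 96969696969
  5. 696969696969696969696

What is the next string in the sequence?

9696969696969696969696969696969696969696969

Replace each of the 21 characters of 696969696969696969696 in place — 969 6 969 6 969 6 969 6 969 6 969 6 969 6 969 6 969 6 969 6 969 — and concatenate.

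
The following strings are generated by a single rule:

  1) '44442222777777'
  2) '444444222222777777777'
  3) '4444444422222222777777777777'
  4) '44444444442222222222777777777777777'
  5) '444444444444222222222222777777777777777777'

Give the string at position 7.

Reading off run lengths: 4 runs 4, 6, 8, 10, 12; 2 runs 4, 6, 8, 10, 12; 7 runs 6, 9, 12, 15, 18 — each is linear in n, where the shown terms are n = 2, 3, 4, 5, 6.
At n = 8 the blocks have lengths 16, 16, 24.

44444444444444442222222222222222777777777777777777777777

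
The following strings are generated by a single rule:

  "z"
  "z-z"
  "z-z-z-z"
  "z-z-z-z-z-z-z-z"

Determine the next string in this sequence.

Each string is two copies of the previous one joined by '-'.
Doubling z-z-z-z-z-z-z-z with '-' between the halves:

z-z-z-z-z-z-z-z-z-z-z-z-z-z-z-z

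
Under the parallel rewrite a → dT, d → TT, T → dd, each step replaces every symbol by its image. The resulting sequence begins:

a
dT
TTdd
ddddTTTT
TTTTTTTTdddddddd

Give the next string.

ddddddddddddddddTTTTTTTTTTTTTTTT

Applying the rule to each of the 16 symbols of TTTTTTTTdddddddd gives the pieces dd dd dd dd dd dd dd dd TT TT TT TT TT TT TT TT, which concatenate to the answer.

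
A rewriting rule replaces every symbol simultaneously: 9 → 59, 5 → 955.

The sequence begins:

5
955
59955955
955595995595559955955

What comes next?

φ(955595995595559955955) expands symbol-by-symbol to 59 955 955 955 59 955 59 59 955 955 59 955 955 955 59 59 955 955 59 955 955; joining the 21 pieces gives the next term.

5995595595559955595995595559955955955595995595559955955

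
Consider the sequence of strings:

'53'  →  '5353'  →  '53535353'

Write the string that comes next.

5353535353535353

s(k+1) = s(k)·s(k) — each term doubles the last.
So the next term is two copies of 53535353.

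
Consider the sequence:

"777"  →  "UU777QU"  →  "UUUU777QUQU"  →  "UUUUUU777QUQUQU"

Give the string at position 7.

s(k+1) = UU·s(k)·QU, so each term gains UU as a prefix and QU as a suffix.
From UUUUUU777QUQUQU, 3 further steps: UUUUUU777QUQUQU → UUUUUUUU777QUQUQUQU → UUUUUUUUUU777QUQUQUQUQU → (answer).

UUUUUUUUUUUU777QUQUQUQUQUQU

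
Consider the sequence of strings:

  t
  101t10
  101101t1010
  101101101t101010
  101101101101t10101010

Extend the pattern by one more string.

101101101101101t1010101010

Each term wraps the previous one in 101 on the left and 10 on the right.
One more step from 101101101101t10101010 gives the answer.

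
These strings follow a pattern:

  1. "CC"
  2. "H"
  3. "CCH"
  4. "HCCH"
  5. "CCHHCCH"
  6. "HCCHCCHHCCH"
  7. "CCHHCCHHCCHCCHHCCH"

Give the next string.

From term 3 onward, concatenate the second-to-last term with the last: CC·H = CCH, H·CCH = HCCH, …
So term 8 is HCCHCCHHCCH·CCHHCCHHCCHCCHHCCH.

HCCHCCHHCCHCCHHCCHHCCHCCHHCCH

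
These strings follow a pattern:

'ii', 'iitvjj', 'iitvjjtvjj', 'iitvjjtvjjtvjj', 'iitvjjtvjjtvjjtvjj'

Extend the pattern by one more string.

The strings grow by a fixed suffix tvjj each time.
So the next term is iitvjjtvjjtvjjtvjj·tvjj.

iitvjjtvjjtvjjtvjjtvjj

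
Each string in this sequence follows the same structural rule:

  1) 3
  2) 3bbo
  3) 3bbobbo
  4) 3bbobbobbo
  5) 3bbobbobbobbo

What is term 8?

Each term is the previous one with bbo appended.
From 3bbobbobbobbo, 3 further steps: 3bbobbobbobbo → 3bbobbobbobbobbo → 3bbobbobbobbobbobbo → (answer).

3bbobbobbobbobbobbobbo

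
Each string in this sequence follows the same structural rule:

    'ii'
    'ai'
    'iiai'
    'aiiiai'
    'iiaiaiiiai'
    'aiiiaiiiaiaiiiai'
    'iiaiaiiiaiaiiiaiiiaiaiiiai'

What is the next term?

aiiiaiiiaiaiiiaiiiaiaiiiaiaiiiaiiiaiaiiiai

From term 3 onward, concatenate the second-to-last term with the last: ii·ai = iiai, ai·iiai = aiiiai, …
The next term joins aiiiaiiiaiaiiiai and iiaiaiiiaiaiiiaiiiaiaiiiai.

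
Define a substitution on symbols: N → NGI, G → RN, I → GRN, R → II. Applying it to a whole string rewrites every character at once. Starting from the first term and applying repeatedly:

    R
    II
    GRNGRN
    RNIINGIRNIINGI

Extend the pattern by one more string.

Replace each of the 14 characters of RNIINGIRNIINGI in place — II NGI GRN GRN NGI RN GRN II NGI GRN GRN NGI RN GRN — and concatenate.

IINGIGRNGRNNGIRNGRNIINGIGRNGRNNGIRNGRN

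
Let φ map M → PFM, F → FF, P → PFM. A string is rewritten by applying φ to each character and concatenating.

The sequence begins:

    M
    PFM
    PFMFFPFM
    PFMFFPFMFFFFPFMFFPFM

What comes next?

PFMFFPFMFFFFPFMFFPFMFFFFFFFFPFMFFPFMFFFFPFMFFPFM

Applying the rule to each of the 20 symbols of PFMFFPFMFFFFPFMFFPFM gives the pieces PFM FF PFM FF FF PFM FF PFM FF FF FF FF PFM FF PFM FF FF PFM FF PFM, which concatenate to the answer.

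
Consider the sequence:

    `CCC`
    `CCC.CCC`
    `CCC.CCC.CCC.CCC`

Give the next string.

Each string is two copies of the previous one joined by '.'.
Doubling CCC.CCC.CCC.CCC with '.' between the halves:

CCC.CCC.CCC.CCC.CCC.CCC.CCC.CCC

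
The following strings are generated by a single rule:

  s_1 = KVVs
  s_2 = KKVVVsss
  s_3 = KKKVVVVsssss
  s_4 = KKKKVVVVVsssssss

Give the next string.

KKKKKVVVVVVsssssssss

Reading off run lengths: K runs 1, 2, 3, 4; V runs 2, 3, 4, 5; s runs 1, 3, 5, 7 — each is linear in n (n = 1, 2, …).
Setting n = 5 gives 5, 6, 9 characters in each block.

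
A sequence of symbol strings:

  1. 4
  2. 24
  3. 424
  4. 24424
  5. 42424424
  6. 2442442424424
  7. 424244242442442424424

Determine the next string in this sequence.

2442442424424424244242442442424424

This is a Fibonacci-style word recurrence s(k) = s(k−2)·s(k−1): e.g. 4·24 = 424.
So term 8 is 2442442424424·424244242442442424424.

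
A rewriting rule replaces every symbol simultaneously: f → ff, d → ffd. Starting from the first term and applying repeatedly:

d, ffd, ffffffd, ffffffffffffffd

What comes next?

Applying the rule to each of the 15 symbols of ffffffffffffffd gives the pieces ff ff ff ff ff ff ff ff ff ff ff ff ff ff ffd, which concatenate to the answer.

ffffffffffffffffffffffffffffffd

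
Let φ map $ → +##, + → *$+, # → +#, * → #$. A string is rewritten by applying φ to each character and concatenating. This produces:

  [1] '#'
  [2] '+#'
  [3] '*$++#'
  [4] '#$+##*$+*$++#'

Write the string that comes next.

φ(#$+##*$+*$++#) expands symbol-by-symbol to +# +## *$+ +# +# #$ +## *$+ #$ +## *$+ *$+ +#; joining the 13 pieces gives the next term.

+#+##*$++#+##$+##*$+#$+##*$+*$++#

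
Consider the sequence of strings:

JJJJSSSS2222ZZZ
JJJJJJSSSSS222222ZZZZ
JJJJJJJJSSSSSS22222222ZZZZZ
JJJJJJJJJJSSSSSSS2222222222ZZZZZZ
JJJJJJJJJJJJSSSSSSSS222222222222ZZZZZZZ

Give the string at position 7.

Term n consists of 2n J's, followed by n+2 S's, followed by 2n 2's, followed by n+1 Z's, where the shown terms are n = 2, 3, 4, 5, 6.
Setting n = 8 gives 16, 10, 16, 9 characters in each block.

JJJJJJJJJJJJJJJJSSSSSSSSSS2222222222222222ZZZZZZZZZ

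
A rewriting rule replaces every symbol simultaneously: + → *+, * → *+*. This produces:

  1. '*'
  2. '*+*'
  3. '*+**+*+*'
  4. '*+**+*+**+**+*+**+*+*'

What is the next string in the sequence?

Rewriting the 21 symbols of *+**+*+**+**+*+**+*+* one by one yields *+* *+ *+* *+* *+ *+* *+ *+* *+* *+ *+* *+* *+ *+* *+ *+* *+* *+ *+* *+ *+*; concatenated:

*+**+*+**+**+*+**+*+**+**+*+**+**+*+**+*+**+**+*+**+*+*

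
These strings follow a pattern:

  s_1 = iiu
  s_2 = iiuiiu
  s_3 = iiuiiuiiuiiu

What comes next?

Each string is two copies of the previous one concatenated.
Doubling iiuiiuiiuiiu:

iiuiiuiiuiiuiiuiiuiiuiiu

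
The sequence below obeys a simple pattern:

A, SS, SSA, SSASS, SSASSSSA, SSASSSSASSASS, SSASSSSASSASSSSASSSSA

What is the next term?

Each term (from the third on) is the previous term followed by the one before it: term 3 = SS·A = SSA.
So term 8 is SSASSSSASSASSSSASSSSA·SSASSSSASSASS.

SSASSSSASSASSSSASSSSASSASSSSASSASS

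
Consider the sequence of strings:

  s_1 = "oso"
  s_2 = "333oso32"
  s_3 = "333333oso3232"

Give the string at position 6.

333333333333333oso3232323232

Each term wraps the previous one in 333 on the left and 32 on the right.
From 333333oso3232, 3 further steps: 333333oso3232 → 333333333oso323232 → 333333333333oso32323232 → (answer).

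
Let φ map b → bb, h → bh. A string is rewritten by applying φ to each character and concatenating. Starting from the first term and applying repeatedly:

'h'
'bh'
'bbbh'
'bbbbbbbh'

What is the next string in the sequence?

Apply φ to bbbbbbbh symbol by symbol: b→bb, b→bb, b→bb, b→bb, b→bb, b→bb, b→bb, h→bh; joined: bb bb bb bb bb bb bb bh.

bbbbbbbbbbbbbbbh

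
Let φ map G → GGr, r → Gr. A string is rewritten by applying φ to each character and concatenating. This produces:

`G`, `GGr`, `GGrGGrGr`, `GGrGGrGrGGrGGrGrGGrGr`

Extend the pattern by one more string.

Replace each of the 21 characters of GGrGGrGrGGrGGrGrGGrGr in place — GGr GGr Gr GGr GGr Gr GGr Gr GGr GGr Gr GGr GGr Gr GGr Gr GGr GGr Gr GGr Gr — and concatenate.

GGrGGrGrGGrGGrGrGGrGrGGrGGrGrGGrGGrGrGGrGrGGrGGrGrGGrGr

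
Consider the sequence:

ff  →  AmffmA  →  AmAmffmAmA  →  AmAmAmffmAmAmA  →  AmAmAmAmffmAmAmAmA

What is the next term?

Every step adds Am to the front and mA to the end of the previous string.
So the next term is Am·AmAmAmAmffmAmAmAmA·mA.

AmAmAmAmAmffmAmAmAmAmA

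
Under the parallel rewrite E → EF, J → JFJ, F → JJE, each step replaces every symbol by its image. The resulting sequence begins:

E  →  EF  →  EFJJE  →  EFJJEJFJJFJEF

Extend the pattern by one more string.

φ(EFJJEJFJJFJEF) expands symbol-by-symbol to EF JJE JFJ JFJ EF JFJ JJE JFJ JFJ JJE JFJ EF JJE; joining the 13 pieces gives the next term.

EFJJEJFJJFJEFJFJJJEJFJJFJJJEJFJEFJJE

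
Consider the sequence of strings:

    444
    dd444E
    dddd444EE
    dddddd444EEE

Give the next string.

Every step adds dd to the front and E to the end of the previous string.
Applying this once more to dddddd444EEE:

dddddddd444EEEE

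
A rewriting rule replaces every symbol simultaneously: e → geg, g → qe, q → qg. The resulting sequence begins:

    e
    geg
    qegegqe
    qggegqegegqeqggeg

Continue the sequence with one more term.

Rewriting the 17 symbols of qggegqegegqeqggeg one by one yields qg qe qe geg qe qg geg qe geg qe qg geg qg qe qe geg qe; concatenated:

qgqeqegegqeqggegqegegqeqggegqgqeqegegqe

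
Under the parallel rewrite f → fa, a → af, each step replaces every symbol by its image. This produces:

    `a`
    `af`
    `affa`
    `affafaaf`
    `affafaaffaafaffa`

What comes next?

Rewriting the 16 symbols of affafaaffaafaffa one by one yields af fa fa af fa af af fa fa af af fa af fa fa af; concatenated:

affafaaffaafaffafaafaffaaffafaaf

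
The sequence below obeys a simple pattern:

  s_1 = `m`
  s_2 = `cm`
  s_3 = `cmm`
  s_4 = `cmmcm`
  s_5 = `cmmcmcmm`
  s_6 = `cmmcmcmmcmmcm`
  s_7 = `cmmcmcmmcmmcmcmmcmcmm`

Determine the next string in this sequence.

Each term (from the third on) is the previous term followed by the one before it: term 3 = cm·m = cmm.
Continuing: cmmcmcmmcmmcmcmmcmcmm · cmmcmcmmcmmcm gives term 8.

cmmcmcmmcmmcmcmmcmcmmcmmcmcmmcmmcm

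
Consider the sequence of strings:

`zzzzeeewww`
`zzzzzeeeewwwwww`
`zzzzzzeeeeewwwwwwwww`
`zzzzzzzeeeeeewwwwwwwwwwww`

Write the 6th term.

zzzzzzzzzeeeeeeeewwwwwwwwwwwwwwwwww

Term n consists of n+3 z's, followed by n+2 e's, followed by 3n w's (n = 1, 2, …).
At n = 6 the blocks have lengths 9, 8, 18.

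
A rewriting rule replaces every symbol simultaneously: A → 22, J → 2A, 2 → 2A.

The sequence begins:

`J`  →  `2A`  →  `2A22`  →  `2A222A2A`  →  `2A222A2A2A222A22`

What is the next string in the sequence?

Applying the rule to each of the 16 symbols of 2A222A2A2A222A22 gives the pieces 2A 22 2A 2A 2A 22 2A 22 2A 22 2A 2A 2A 22 2A 2A, which concatenate to the answer.

2A222A2A2A222A222A222A2A2A222A2A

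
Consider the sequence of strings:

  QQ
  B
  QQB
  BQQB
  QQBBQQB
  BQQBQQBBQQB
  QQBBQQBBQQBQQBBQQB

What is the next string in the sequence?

This is a Fibonacci-style word recurrence s(k) = s(k−2)·s(k−1): e.g. QQ·B = QQB.
The next term joins BQQBQQBBQQB and QQBBQQBBQQBQQBBQQB.

BQQBQQBBQQBQQBBQQBBQQBQQBBQQB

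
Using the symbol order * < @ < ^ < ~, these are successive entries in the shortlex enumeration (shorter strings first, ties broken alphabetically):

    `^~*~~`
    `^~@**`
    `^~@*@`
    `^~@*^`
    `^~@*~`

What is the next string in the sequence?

^~@@*

Treat ^~@*~ as a base-4 numeral over the given alphabet and add one, carrying through any trailing ~'s.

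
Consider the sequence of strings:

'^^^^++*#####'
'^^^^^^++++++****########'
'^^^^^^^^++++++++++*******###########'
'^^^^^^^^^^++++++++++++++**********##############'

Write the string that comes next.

Each string has the form ^^{2n+2} +^{4n-2} *^{3n-2} #^{3n+2} (n = 1, 2, …).
Setting n = 5 gives 12, 18, 13, 17 characters in each block.

^^^^^^^^^^^^++++++++++++++++++*************#################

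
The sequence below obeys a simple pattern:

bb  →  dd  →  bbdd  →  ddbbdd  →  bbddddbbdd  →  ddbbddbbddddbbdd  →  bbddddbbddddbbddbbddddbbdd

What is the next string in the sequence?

ddbbddbbddddbbddbbddddbbddddbbddbbddddbbdd

From term 3 onward, concatenate the second-to-last term with the last: bb·dd = bbdd, dd·bbdd = ddbbdd, …
So term 8 is ddbbddbbddddbbdd·bbddddbbddddbbddbbddddbbdd.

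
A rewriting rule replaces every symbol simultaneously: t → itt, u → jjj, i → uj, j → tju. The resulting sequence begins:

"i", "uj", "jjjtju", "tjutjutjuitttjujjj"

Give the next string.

Replace each of the 18 characters of tjutjutjuitttjujjj in place — itt tju jjj itt tju jjj itt tju jjj uj itt itt itt tju jjj tju tju tju — and concatenate.

itttjujjjitttjujjjitttjujjjujittittitttjujjjtjutjutju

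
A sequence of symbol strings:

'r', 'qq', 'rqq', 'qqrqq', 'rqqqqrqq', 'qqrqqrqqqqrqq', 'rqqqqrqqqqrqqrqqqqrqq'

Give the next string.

Each term (from the third on) is the two preceding terms concatenated in order: term 3 = r·qq = rqq.
So term 8 is qqrqqrqqqqrqq·rqqqqrqqqqrqqrqqqqrqq.

qqrqqrqqqqrqqrqqqqrqqqqrqqrqqqqrqq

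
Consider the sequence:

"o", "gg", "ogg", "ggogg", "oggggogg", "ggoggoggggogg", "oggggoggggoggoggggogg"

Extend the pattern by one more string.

ggoggoggggoggoggggoggggoggoggggogg

From term 3 onward, concatenate the second-to-last term with the last: o·gg = ogg, gg·ogg = ggogg, …
Continuing: ggoggoggggogg · oggggoggggoggoggggogg gives term 8.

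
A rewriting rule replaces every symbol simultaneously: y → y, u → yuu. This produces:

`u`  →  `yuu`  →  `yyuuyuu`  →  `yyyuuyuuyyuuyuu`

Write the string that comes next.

yyyyuuyuuyyuuyuuyyyuuyuuyyuuyuu

φ(yyyuuyuuyyuuyuu) expands symbol-by-symbol to y y y yuu yuu y yuu yuu y y yuu yuu y yuu yuu; joining the 15 pieces gives the next term.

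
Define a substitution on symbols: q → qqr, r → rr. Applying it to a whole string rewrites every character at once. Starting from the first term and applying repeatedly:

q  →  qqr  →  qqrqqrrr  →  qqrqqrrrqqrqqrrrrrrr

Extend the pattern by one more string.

qqrqqrrrqqrqqrrrrrrrqqrqqrrrqqrqqrrrrrrrrrrrrrrr

Replace each of the 20 characters of qqrqqrrrqqrqqrrrrrrr in place — qqr qqr rr qqr qqr rr rr rr qqr qqr rr qqr qqr rr rr rr rr rr rr rr — and concatenate.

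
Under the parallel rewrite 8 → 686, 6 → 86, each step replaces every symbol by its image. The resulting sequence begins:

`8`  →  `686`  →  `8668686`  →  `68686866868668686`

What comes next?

86686866868668686866868668686866868668686

Replace each of the 17 characters of 68686866868668686 in place — 86 686 86 686 86 686 86 86 686 86 686 86 86 686 86 686 86 — and concatenate.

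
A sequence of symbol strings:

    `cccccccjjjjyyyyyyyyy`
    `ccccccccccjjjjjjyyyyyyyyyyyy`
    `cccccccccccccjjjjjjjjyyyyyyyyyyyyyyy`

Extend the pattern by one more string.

Term n consists of 3n-2 c's, followed by 2n-2 j's, followed by 3n y's, where the shown terms are n = 3, 4, 5.
At n = 6 the blocks have lengths 16, 10, 18.

ccccccccccccccccjjjjjjjjjjyyyyyyyyyyyyyyyyyy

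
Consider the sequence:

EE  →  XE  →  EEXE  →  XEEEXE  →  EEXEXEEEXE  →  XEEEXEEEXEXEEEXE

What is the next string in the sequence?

Each term (from the third on) is the two preceding terms concatenated in order: term 3 = EE·XE = EEXE.
Continuing: EEXEXEEEXE · XEEEXEEEXEXEEEXE gives term 7.

EEXEXEEEXEXEEEXEEEXEXEEEXE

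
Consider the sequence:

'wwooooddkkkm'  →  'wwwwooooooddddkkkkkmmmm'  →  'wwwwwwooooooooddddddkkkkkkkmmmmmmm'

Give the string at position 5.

wwwwwwwwwwooooooooooooddddddddddkkkkkkkkkkkmmmmmmmmmmmmm

The n-th term is 2n w's then 2n+2 o's then 2n d's then 2n+1 k's then 3n-2 m's (n = 1, 2, …).
Setting n = 5 gives 10, 12, 10, 11, 13 characters in each block.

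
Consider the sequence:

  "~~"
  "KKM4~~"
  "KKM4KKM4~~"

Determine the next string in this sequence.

The strings grow by a fixed prefix KKM4 each time.
Applying this once more to KKM4KKM4~~:

KKM4KKM4KKM4~~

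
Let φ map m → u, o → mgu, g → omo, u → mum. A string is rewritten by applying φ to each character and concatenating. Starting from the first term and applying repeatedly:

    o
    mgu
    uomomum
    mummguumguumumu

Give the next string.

umumuuomomummumuomomummumumumumum

Applying the rule to each of the 15 symbols of mummguumguumumu gives the pieces u mum u u omo mum mum u omo mum mum u mum u mum, which concatenate to the answer.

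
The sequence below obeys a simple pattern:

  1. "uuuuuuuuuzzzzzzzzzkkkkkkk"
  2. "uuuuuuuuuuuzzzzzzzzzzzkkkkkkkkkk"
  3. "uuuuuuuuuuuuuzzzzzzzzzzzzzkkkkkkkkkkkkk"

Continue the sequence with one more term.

uuuuuuuuuuuuuuuzzzzzzzzzzzzzzzkkkkkkkkkkkkkkkk

The n-th term is 2n+3 u's then 2n+3 z's then 3n-2 k's, where the shown terms are n = 3, 4, 5.
At n = 6 the blocks have lengths 15, 15, 16.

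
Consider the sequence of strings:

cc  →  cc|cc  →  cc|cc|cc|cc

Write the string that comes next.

s(k+1) = s(k)·|·s(k) — each term doubles the last with '|' between the halves.
So the next term is two copies of cc|cc|cc|cc with '|' between the halves.

cc|cc|cc|cc|cc|cc|cc|cc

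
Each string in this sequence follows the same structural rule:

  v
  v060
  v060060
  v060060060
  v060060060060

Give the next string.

Every step adds 060 to the end: s(k+1) = s(k)·060.
One more step from v060060060060 gives the answer.

v060060060060060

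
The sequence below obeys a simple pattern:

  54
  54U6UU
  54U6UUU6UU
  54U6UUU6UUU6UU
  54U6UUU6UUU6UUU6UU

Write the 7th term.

54U6UUU6UUU6UUU6UUU6UUU6UU

Every step adds U6UU to the end: s(k+1) = s(k)·U6UU.
From 54U6UUU6UUU6UUU6UU, 2 further steps: 54U6UUU6UUU6UUU6UU → 54U6UUU6UUU6UUU6UUU6UU → (answer).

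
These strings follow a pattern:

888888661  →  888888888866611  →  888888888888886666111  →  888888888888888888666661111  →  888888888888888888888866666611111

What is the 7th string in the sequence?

The n-th term is 4n+2 8's then n+1 6's then n 1's (n = 1, 2, …).
For term 7, n = 7, so the run lengths are 30, 8, 7.

888888888888888888888888888888666666661111111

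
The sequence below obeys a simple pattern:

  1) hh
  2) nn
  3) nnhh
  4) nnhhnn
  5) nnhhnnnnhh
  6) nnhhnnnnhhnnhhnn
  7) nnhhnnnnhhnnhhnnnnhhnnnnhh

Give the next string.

From term 3 onward, concatenate the last term with the second-to-last: nn·hh = nnhh, nnhh·nn = nnhhnn, …
The next term joins nnhhnnnnhhnnhhnnnnhhnnnnhh and nnhhnnnnhhnnhhnn.

nnhhnnnnhhnnhhnnnnhhnnnnhhnnhhnnnnhhnnhhnn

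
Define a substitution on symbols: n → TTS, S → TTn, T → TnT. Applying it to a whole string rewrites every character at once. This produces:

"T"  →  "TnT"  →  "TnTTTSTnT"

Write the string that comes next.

Expanding TnTTTSTnT: T→TnT, n→TTS, T→TnT, T→TnT, T→TnT, S→TTn, T→TnT, n→TTS, T→TnT. Concatenated: TnT TTS TnT TnT TnT TTn TnT TTS TnT.

TnTTTSTnTTnTTnTTTnTnTTTSTnT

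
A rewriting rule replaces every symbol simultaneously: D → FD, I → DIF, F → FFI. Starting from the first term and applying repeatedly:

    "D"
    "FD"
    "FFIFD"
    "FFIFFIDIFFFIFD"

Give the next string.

Replace each of the 14 characters of FFIFFIDIFFFIFD in place — FFI FFI DIF FFI FFI DIF FD DIF FFI FFI FFI DIF FFI FD — and concatenate.

FFIFFIDIFFFIFFIDIFFDDIFFFIFFIFFIDIFFFIFD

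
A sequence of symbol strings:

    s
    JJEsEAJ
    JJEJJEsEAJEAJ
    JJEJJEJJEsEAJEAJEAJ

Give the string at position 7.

JJEJJEJJEJJEJJEJJEsEAJEAJEAJEAJEAJEAJ

Each term wraps the previous one in JJE on the left and EAJ on the right.
From JJEJJEJJEsEAJEAJEAJ, 3 further steps: JJEJJEJJEsEAJEAJEAJ → JJEJJEJJEJJEsEAJEAJEAJEAJ → JJEJJEJJEJJEJJEsEAJEAJEAJEAJEAJ → (answer).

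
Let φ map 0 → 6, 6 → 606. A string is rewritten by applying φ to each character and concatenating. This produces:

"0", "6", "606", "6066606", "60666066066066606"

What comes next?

φ(60666066066066606) expands symbol-by-symbol to 606 6 606 606 606 6 606 606 6 606 606 6 606 606 606 6 606; joining the 17 pieces gives the next term.

60666066066066606606660660666066066066606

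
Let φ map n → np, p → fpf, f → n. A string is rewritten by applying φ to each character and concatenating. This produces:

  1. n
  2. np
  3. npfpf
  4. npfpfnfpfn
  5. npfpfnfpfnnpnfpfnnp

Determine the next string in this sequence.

Replace each of the 19 characters of npfpfnfpfnnpnfpfnnp in place — np fpf n fpf n np n fpf n np np fpf np n fpf n np np fpf — and concatenate.

npfpfnfpfnnpnfpfnnpnpfpfnpnfpfnnpnpfpf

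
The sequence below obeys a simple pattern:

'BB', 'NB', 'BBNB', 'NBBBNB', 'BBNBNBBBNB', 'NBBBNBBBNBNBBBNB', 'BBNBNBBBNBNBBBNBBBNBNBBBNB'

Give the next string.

NBBBNBBBNBNBBBNBBBNBNBBBNBNBBBNBBBNBNBBBNB

From term 3 onward, concatenate the second-to-last term with the last: BB·NB = BBNB, NB·BBNB = NBBBNB, …
The next term joins NBBBNBBBNBNBBBNB and BBNBNBBBNBNBBBNBBBNBNBBBNB.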